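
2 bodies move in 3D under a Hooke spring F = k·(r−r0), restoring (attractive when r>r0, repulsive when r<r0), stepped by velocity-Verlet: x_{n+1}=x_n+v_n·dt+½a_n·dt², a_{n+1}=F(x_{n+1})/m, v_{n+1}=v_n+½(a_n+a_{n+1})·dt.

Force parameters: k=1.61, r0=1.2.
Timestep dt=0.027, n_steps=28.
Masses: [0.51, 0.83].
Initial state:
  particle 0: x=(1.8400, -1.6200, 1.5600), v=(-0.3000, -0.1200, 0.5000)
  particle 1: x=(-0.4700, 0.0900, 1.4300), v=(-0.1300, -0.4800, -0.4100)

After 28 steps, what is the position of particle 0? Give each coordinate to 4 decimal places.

step 0: x0=(1.8400, -1.6200, 1.5600) x1=(-0.4700, 0.0900, 1.4300)
step 1: x0=(1.8304, -1.6221, 1.5734) x1=(-0.4726, 0.0763, 1.4190)
step 2: x0=(1.8176, -1.6219, 1.5866) x1=(-0.4732, 0.0613, 1.4081)
step 3: x0=(1.8018, -1.6195, 1.5996) x1=(-0.4720, 0.0448, 1.3974)
step 4: x0=(1.7830, -1.6149, 1.6123) x1=(-0.4690, 0.0270, 1.3868)
step 5: x0=(1.7613, -1.6081, 1.6247) x1=(-0.4641, 0.0079, 1.3764)
step 6: x0=(1.7367, -1.5992, 1.6368) x1=(-0.4574, -0.0125, 1.3662)
step 7: x0=(1.7092, -1.5883, 1.6485) x1=(-0.4490, -0.0341, 1.3562)
step 8: x0=(1.6790, -1.5754, 1.6599) x1=(-0.4390, -0.0570, 1.3464)
step 9: x0=(1.6461, -1.5606, 1.6708) x1=(-0.4273, -0.0811, 1.3369)
step 10: x0=(1.6107, -1.5440, 1.6814) x1=(-0.4140, -0.1062, 1.3277)
step 11: x0=(1.5729, -1.5256, 1.6915) x1=(-0.3992, -0.1324, 1.3187)
step 12: x0=(1.5328, -1.5057, 1.7012) x1=(-0.3831, -0.1597, 1.3099)
step 13: x0=(1.4905, -1.4842, 1.7105) x1=(-0.3656, -0.1878, 1.3015)
step 14: x0=(1.4461, -1.4613, 1.7193) x1=(-0.3468, -0.2169, 1.2933)
step 15: x0=(1.3998, -1.4370, 1.7276) x1=(-0.3268, -0.2467, 1.2854)
step 16: x0=(1.3518, -1.4116, 1.7356) x1=(-0.3058, -0.2773, 1.2777)
step 17: x0=(1.3022, -1.3850, 1.7430) x1=(-0.2838, -0.3085, 1.2704)
step 18: x0=(1.2512, -1.3575, 1.7501) x1=(-0.2610, -0.3404, 1.2633)
step 19: x0=(1.1989, -1.3292, 1.7567) x1=(-0.2373, -0.3728, 1.2564)
step 20: x0=(1.1455, -1.3001, 1.7629) x1=(-0.2130, -0.4056, 1.2498)
step 21: x0=(1.0912, -1.2704, 1.7688) x1=(-0.1881, -0.4388, 1.2434)
step 22: x0=(1.0361, -1.2402, 1.7744) x1=(-0.1628, -0.4723, 1.2372)
step 23: x0=(0.9804, -1.2096, 1.7798) x1=(-0.1370, -0.5060, 1.2312)
step 24: x0=(0.9244, -1.1788, 1.7849) x1=(-0.1111, -0.5399, 1.2252)
step 25: x0=(0.8681, -1.1478, 1.7899) x1=(-0.0850, -0.5739, 1.2194)
step 26: x0=(0.8116, -1.1168, 1.7948) x1=(-0.0588, -0.6079, 1.2136)
step 27: x0=(0.7553, -1.0858, 1.7998) x1=(-0.0326, -0.6419, 1.2077)
step 28: x0=(0.6991, -1.0549, 1.8049) x1=(-0.0066, -0.6759, 1.2018)

(0.6991, -1.0549, 1.8049)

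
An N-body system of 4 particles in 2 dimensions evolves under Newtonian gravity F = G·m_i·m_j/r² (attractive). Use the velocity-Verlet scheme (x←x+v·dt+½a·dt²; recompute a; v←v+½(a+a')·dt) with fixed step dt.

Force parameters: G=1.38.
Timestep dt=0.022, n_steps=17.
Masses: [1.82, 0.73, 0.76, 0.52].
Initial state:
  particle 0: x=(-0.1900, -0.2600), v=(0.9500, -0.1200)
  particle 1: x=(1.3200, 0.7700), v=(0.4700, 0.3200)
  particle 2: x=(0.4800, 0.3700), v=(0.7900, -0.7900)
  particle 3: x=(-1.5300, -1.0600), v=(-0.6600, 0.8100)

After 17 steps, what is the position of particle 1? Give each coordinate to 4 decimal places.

step 0: x0=(-0.1900, -0.2600) x1=(1.3200, 0.7700) x2=(0.4800, 0.3700) x3=(-1.5300, -1.0600)
step 1: x0=(-0.1689, -0.2624) x1=(1.3299, 0.7768) x2=(0.4971, 0.3522) x3=(-1.5443, -1.0420)
step 2: x0=(-0.1473, -0.2644) x1=(1.3390, 0.7831) x2=(0.5135, 0.3337) x3=(-1.5580, -1.0237)
step 3: x0=(-0.1253, -0.2660) x1=(1.3472, 0.7889) x2=(0.5293, 0.3143) x3=(-1.5712, -1.0051)
step 4: x0=(-0.1027, -0.2671) x1=(1.3546, 0.7942) x2=(0.5443, 0.2942) x3=(-1.5839, -0.9863)
step 5: x0=(-0.0796, -0.2676) x1=(1.3613, 0.7990) x2=(0.5584, 0.2732) x3=(-1.5961, -0.9672)
step 6: x0=(-0.0560, -0.2677) x1=(1.3671, 0.8032) x2=(0.5716, 0.2513) x3=(-1.6077, -0.9478)
step 7: x0=(-0.0318, -0.2673) x1=(1.3721, 0.8069) x2=(0.5838, 0.2286) x3=(-1.6189, -0.9282)
step 8: x0=(-0.0069, -0.2663) x1=(1.3764, 0.8100) x2=(0.5948, 0.2049) x3=(-1.6296, -0.9084)
step 9: x0=(0.0187, -0.2647) x1=(1.3800, 0.8125) x2=(0.6046, 0.1802) x3=(-1.6398, -0.8884)
step 10: x0=(0.0451, -0.2625) x1=(1.3828, 0.8145) x2=(0.6129, 0.1544) x3=(-1.6496, -0.8682)
step 11: x0=(0.0723, -0.2596) x1=(1.3849, 0.8158) x2=(0.6195, 0.1275) x3=(-1.6588, -0.8478)
step 12: x0=(0.1005, -0.2559) x1=(1.3862, 0.8166) x2=(0.6241, 0.0993) x3=(-1.6677, -0.8272)
step 13: x0=(0.1297, -0.2515) x1=(1.3869, 0.8167) x2=(0.6266, 0.0697) x3=(-1.6760, -0.8065)
step 14: x0=(0.1602, -0.2462) x1=(1.3869, 0.8162) x2=(0.6264, 0.0384) x3=(-1.6840, -0.7856)
step 15: x0=(0.1922, -0.2400) x1=(1.3862, 0.8151) x2=(0.6229, 0.0054) x3=(-1.6915, -0.7646)
step 16: x0=(0.2261, -0.2326) x1=(1.3849, 0.8134) x2=(0.6154, -0.0299) x3=(-1.6986, -0.7435)
step 17: x0=(0.2624, -0.2238) x1=(1.3829, 0.8111) x2=(0.6024, -0.0678) x3=(-1.7052, -0.7223)

(1.3829, 0.8111)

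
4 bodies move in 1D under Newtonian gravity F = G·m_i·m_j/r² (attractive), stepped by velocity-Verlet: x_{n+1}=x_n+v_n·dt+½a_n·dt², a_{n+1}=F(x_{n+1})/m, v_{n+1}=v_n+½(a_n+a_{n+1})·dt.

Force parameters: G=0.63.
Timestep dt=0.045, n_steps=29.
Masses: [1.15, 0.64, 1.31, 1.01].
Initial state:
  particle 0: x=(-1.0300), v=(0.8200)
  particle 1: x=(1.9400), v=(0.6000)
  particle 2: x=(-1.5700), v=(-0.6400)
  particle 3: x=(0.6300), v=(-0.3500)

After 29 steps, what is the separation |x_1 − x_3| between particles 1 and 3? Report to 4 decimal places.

2.7395

step 0: x0=(-1.0300) x1=(1.9400) x2=(-1.5700) x3=(0.6300)
step 1: x0=(-0.9957) x1=(1.9665) x2=(-1.5961) x3=(0.6140)
step 2: x0=(-0.9654) x1=(1.9919) x2=(-1.6178) x3=(0.5976)
step 3: x0=(-0.9385) x1=(2.0165) x2=(-1.6358) x3=(0.5807)
step 4: x0=(-0.9143) x1=(2.0400) x2=(-1.6504) x3=(0.5632)
step 5: x0=(-0.8925) x1=(2.0628) x2=(-1.6620) x3=(0.5450)
step 6: x0=(-0.8728) x1=(2.0846) x2=(-1.6707) x3=(0.5262)
step 7: x0=(-0.8550) x1=(2.1057) x2=(-1.6769) x3=(0.5066)
step 8: x0=(-0.8389) x1=(2.1259) x2=(-1.6805) x3=(0.4861)
step 9: x0=(-0.8243) x1=(2.1454) x2=(-1.6818) x3=(0.4648)
step 10: x0=(-0.8112) x1=(2.1642) x2=(-1.6807) x3=(0.4425)
step 11: x0=(-0.7993) x1=(2.1822) x2=(-1.6773) x3=(0.4192)
step 12: x0=(-0.7886) x1=(2.1996) x2=(-1.6717) x3=(0.3948)
step 13: x0=(-0.7791) x1=(2.2163) x2=(-1.6639) x3=(0.3692)
step 14: x0=(-0.7706) x1=(2.2323) x2=(-1.6538) x3=(0.3423)
step 15: x0=(-0.7631) x1=(2.2477) x2=(-1.6414) x3=(0.3141)
step 16: x0=(-0.7566) x1=(2.2625) x2=(-1.6268) x3=(0.2844)
step 17: x0=(-0.7511) x1=(2.2767) x2=(-1.6098) x3=(0.2530)
step 18: x0=(-0.7464) x1=(2.2903) x2=(-1.5904) x3=(0.2199)
step 19: x0=(-0.7426) x1=(2.3033) x2=(-1.5685) x3=(0.1850)
step 20: x0=(-0.7397) x1=(2.3158) x2=(-1.5439) x3=(0.1479)
step 21: x0=(-0.7376) x1=(2.3277) x2=(-1.5166) x3=(0.1086)
step 22: x0=(-0.7364) x1=(2.3391) x2=(-1.4864) x3=(0.0668)
step 23: x0=(-0.7361) x1=(2.3499) x2=(-1.4529) x3=(0.0222)
step 24: x0=(-0.7368) x1=(2.3603) x2=(-1.4159) x3=(-0.0256)
step 25: x0=(-0.7384) x1=(2.3702) x2=(-1.3750) x3=(-0.0770)
step 26: x0=(-0.7411) x1=(2.3796) x2=(-1.3297) x3=(-0.1327)
step 27: x0=(-0.7450) x1=(2.3885) x2=(-1.2792) x3=(-0.1933)
step 28: x0=(-0.7505) x1=(2.3969) x2=(-1.2224) x3=(-0.2600)
step 29: x0=(-0.7581) x1=(2.4049) x2=(-1.1575) x3=(-0.3346)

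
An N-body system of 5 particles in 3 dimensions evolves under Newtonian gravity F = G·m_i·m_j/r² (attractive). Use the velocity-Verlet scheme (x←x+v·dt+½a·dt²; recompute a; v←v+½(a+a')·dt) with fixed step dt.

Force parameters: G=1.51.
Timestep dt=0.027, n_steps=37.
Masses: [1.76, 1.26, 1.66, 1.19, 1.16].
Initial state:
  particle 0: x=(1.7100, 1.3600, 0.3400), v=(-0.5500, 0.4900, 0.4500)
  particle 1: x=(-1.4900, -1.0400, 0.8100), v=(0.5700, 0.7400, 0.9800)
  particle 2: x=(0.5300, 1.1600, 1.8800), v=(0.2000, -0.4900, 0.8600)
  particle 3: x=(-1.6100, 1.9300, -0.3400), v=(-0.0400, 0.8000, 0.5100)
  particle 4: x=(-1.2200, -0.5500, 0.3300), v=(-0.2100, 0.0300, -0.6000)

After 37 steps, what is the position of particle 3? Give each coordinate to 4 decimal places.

(-1.4264, 2.4577, 0.3295)

step 0: x0=(1.7100, 1.3600, 0.3400) x1=(-1.4900, -1.0400, 0.8100) x2=(0.5300, 1.1600, 1.8800) x3=(-1.6100, 1.9300, -0.3400) x4=(-1.2200, -0.5500, 0.3300)
step 1: x0=(1.6949, 1.3732, 0.3523) x1=(-1.4741, -1.0191, 0.8357) x2=(0.5354, 1.1467, 1.9029) x3=(-1.6109, 1.9514, -0.3261) x4=(-1.2260, -0.5498, 0.3147)
step 2: x0=(1.6792, 1.3862, 0.3650) x1=(-1.4572, -0.9964, 0.8598) x2=(0.5409, 1.1333, 1.9252) x3=(-1.6115, 1.9724, -0.3120) x4=(-1.2326, -0.5509, 0.3012)
step 3: x0=(1.6630, 1.3990, 0.3781) x1=(-1.4394, -0.9720, 0.8822) x2=(0.5464, 1.1199, 1.9469) x3=(-1.6118, 1.9931, -0.2975) x4=(-1.2398, -0.5530, 0.2896)
step 4: x0=(1.6462, 1.4117, 0.3916) x1=(-1.4208, -0.9461, 0.9028) x2=(0.5519, 1.1064, 1.9679) x3=(-1.6118, 2.0134, -0.2829) x4=(-1.2473, -0.5560, 0.2800)
step 5: x0=(1.6289, 1.4243, 0.4054) x1=(-1.4014, -0.9186, 0.9215) x2=(0.5574, 1.0928, 1.9883) x3=(-1.6115, 2.0333, -0.2680) x4=(-1.2552, -0.5600, 0.2725)
step 6: x0=(1.6111, 1.4366, 0.4196) x1=(-1.3814, -0.8898, 0.9384) x2=(0.5630, 1.0791, 2.0080) x3=(-1.6109, 2.0528, -0.2529) x4=(-1.2633, -0.5647, 0.2672)
step 7: x0=(1.5927, 1.4488, 0.4342) x1=(-1.3608, -0.8597, 0.9533) x2=(0.5685, 1.0654, 2.0271) x3=(-1.6099, 2.0719, -0.2375) x4=(-1.2716, -0.5701, 0.2641)
step 8: x0=(1.5738, 1.4608, 0.4492) x1=(-1.3397, -0.8283, 0.9661) x2=(0.5741, 1.0516, 2.0456) x3=(-1.6086, 2.0907, -0.2219) x4=(-1.2799, -0.5761, 0.2634)
step 9: x0=(1.5543, 1.4725, 0.4646) x1=(-1.3182, -0.7959, 0.9768) x2=(0.5797, 1.0379, 2.0634) x3=(-1.6071, 2.1090, -0.2061) x4=(-1.2882, -0.5825, 0.2650)
step 10: x0=(1.5343, 1.4841, 0.4803) x1=(-1.2964, -0.7624, 0.9853) x2=(0.5852, 1.0240, 2.0805) x3=(-1.6052, 2.1270, -0.1900) x4=(-1.2964, -0.5893, 0.2692)
step 11: x0=(1.5138, 1.4954, 0.4965) x1=(-1.2743, -0.7280, 0.9916) x2=(0.5908, 1.0102, 2.0970) x3=(-1.6030, 2.1446, -0.1737) x4=(-1.3044, -0.5963, 0.2760)
step 12: x0=(1.4928, 1.5065, 0.5131) x1=(-1.2520, -0.6928, 0.9955) x2=(0.5963, 0.9964, 2.1127) x3=(-1.6005, 2.1619, -0.1572) x4=(-1.3120, -0.6034, 0.2854)
step 13: x0=(1.4713, 1.5174, 0.5300) x1=(-1.2297, -0.6569, 0.9969) x2=(0.6018, 0.9826, 2.1279) x3=(-1.5977, 2.1787, -0.1405) x4=(-1.3191, -0.6105, 0.2975)
step 14: x0=(1.4492, 1.5280, 0.5474) x1=(-1.2074, -0.6205, 0.9959) x2=(0.6072, 0.9687, 2.1423) x3=(-1.5945, 2.1951, -0.1235) x4=(-1.3257, -0.6175, 0.3126)
step 15: x0=(1.4266, 1.5384, 0.5652) x1=(-1.1853, -0.5837, 0.9923) x2=(0.6126, 0.9549, 2.1560) x3=(-1.5911, 2.2112, -0.1063) x4=(-1.3316, -0.6241, 0.3305)
step 16: x0=(1.4035, 1.5485, 0.5835) x1=(-1.1635, -0.5467, 0.9861) x2=(0.6180, 0.9411, 2.1690) x3=(-1.5873, 2.2269, -0.0889) x4=(-1.3366, -0.6302, 0.3515)
step 17: x0=(1.3798, 1.5583, 0.6021) x1=(-1.1422, -0.5096, 0.9771) x2=(0.6233, 0.9274, 2.1813) x3=(-1.5832, 2.2422, -0.0713) x4=(-1.3405, -0.6355, 0.3756)
step 18: x0=(1.3556, 1.5678, 0.6212) x1=(-1.1215, -0.4728, 0.9653) x2=(0.6285, 0.9137, 2.1929) x3=(-1.5787, 2.2571, -0.0534) x4=(-1.3432, -0.6398, 0.4029)
step 19: x0=(1.3310, 1.5770, 0.6407) x1=(-1.1016, -0.4364, 0.9507) x2=(0.6336, 0.9001, 2.2037) x3=(-1.5740, 2.2715, -0.0353) x4=(-1.3444, -0.6429, 0.4335)
step 20: x0=(1.3057, 1.5859, 0.6606) x1=(-1.0828, -0.4007, 0.9332) x2=(0.6387, 0.8865, 2.2138) x3=(-1.5689, 2.2856, -0.0170) x4=(-1.3439, -0.6443, 0.4673)
step 21: x0=(1.2800, 1.5944, 0.6810) x1=(-1.0653, -0.3662, 0.9128) x2=(0.6436, 0.8730, 2.2232) x3=(-1.5635, 2.2993, 0.0016) x4=(-1.3413, -0.6437, 0.5045)
step 22: x0=(1.2537, 1.6026, 0.7018) x1=(-1.0494, -0.3332, 0.8896) x2=(0.6484, 0.8597, 2.2317) x3=(-1.5577, 2.3126, 0.0203) x4=(-1.3364, -0.6407, 0.5449)
step 23: x0=(1.2269, 1.6104, 0.7230) x1=(-1.0355, -0.3022, 0.8638) x2=(0.6531, 0.8464, 2.2395) x3=(-1.5516, 2.3254, 0.0393) x4=(-1.3288, -0.6346, 0.5883)
step 24: x0=(1.1996, 1.6179, 0.7447) x1=(-1.0239, -0.2737, 0.8357) x2=(0.6577, 0.8333, 2.2466) x3=(-1.5451, 2.3378, 0.0585) x4=(-1.3180, -0.6249, 0.6345)
step 25: x0=(1.1718, 1.6249, 0.7669) x1=(-1.0149, -0.2484, 0.8056) x2=(0.6621, 0.8203, 2.2528) x3=(-1.5383, 2.3498, 0.0780) x4=(-1.3038, -0.6110, 0.6831)
step 26: x0=(1.1434, 1.6316, 0.7895) x1=(-1.0089, -0.2268, 0.7742) x2=(0.6664, 0.8074, 2.2582) x3=(-1.5311, 2.3614, 0.0977) x4=(-1.2856, -0.5922, 0.7333)
step 27: x0=(1.1145, 1.6378, 0.8126) x1=(-1.0062, -0.2096, 0.7424) x2=(0.6705, 0.7947, 2.2627) x3=(-1.5235, 2.3725, 0.1176) x4=(-1.2632, -0.5678, 0.7841)
step 28: x0=(1.0851, 1.6435, 0.8361) x1=(-1.0069, -0.1972, 0.7114) x2=(0.6745, 0.7823, 2.2665) x3=(-1.5156, 2.3832, 0.1377) x4=(-1.2364, -0.5373, 0.8344)
step 29: x0=(1.0551, 1.6488, 0.8601) x1=(-1.0110, -0.1898, 0.6825) x2=(0.6782, 0.7700, 2.2694) x3=(-1.5073, 2.3934, 0.1581) x4=(-1.2053, -0.5004, 0.8826)
step 30: x0=(1.0246, 1.6536, 0.8846) x1=(-1.0181, -0.1875, 0.6574) x2=(0.6818, 0.7579, 2.2715) x3=(-1.4986, 2.4031, 0.1787) x4=(-1.1702, -0.4571, 0.9271)
step 31: x0=(0.9936, 1.6579, 0.9095) x1=(-1.0277, -0.1897, 0.6373) x2=(0.6852, 0.7461, 2.2726) x3=(-1.4895, 2.4124, 0.1995) x4=(-1.1316, -0.4081, 0.9663)
step 32: x0=(0.9621, 1.6617, 0.9350) x1=(-1.0389, -0.1955, 0.6236) x2=(0.6883, 0.7346, 2.2729) x3=(-1.4800, 2.4212, 0.2206) x4=(-1.0907, -0.3542, 0.9989)
step 33: x0=(0.9300, 1.6649, 0.9608) x1=(-1.0508, -0.2038, 0.6170) x2=(0.6912, 0.7234, 2.2724) x3=(-1.4701, 2.4295, 0.2419) x4=(-1.0483, -0.2966, 1.0241)
step 34: x0=(0.8974, 1.6675, 0.9872) x1=(-1.0622, -0.2133, 0.6178) x2=(0.6938, 0.7124, 2.2709) x3=(-1.4599, 2.4373, 0.2634) x4=(-1.0055, -0.2369, 1.0417)
step 35: x0=(0.8643, 1.6695, 1.0141) x1=(-1.0723, -0.2227, 0.6256) x2=(0.6961, 0.7018, 2.2685) x3=(-1.4491, 2.4446, 0.2852) x4=(-0.9634, -0.1762, 1.0519)
step 36: x0=(0.8306, 1.6709, 1.0414) x1=(-1.0806, -0.2309, 0.6398) x2=(0.6980, 0.6915, 2.2651) x3=(-1.4380, 2.4514, 0.3072) x4=(-0.9226, -0.1157, 1.0555)
step 37: x0=(0.7965, 1.6716, 1.0692) x1=(-1.0863, -0.2372, 0.6598) x2=(0.6997, 0.6816, 2.2608) x3=(-1.4264, 2.4577, 0.3295) x4=(-0.8835, -0.0564, 1.0532)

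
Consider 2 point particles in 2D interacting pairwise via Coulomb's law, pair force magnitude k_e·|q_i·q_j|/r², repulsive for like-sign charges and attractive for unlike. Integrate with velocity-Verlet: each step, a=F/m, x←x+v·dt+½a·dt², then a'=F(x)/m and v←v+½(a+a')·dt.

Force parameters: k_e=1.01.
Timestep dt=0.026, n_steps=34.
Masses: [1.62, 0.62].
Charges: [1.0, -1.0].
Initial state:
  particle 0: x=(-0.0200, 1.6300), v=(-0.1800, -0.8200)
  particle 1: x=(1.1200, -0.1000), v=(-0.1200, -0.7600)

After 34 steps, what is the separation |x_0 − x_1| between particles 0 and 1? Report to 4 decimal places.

1.8447

step 0: x0=(-0.0200, 1.6300) x1=(1.1200, -0.1000)
step 1: x0=(-0.0247, 1.6086) x1=(1.1168, -0.1197)
step 2: x0=(-0.0293, 1.5872) x1=(1.1135, -0.1391)
step 3: x0=(-0.0338, 1.5657) x1=(1.1100, -0.1583)
step 4: x0=(-0.0383, 1.5441) x1=(1.1064, -0.1773)
step 5: x0=(-0.0427, 1.5224) x1=(1.1026, -0.1961)
step 6: x0=(-0.0471, 1.5006) x1=(1.0987, -0.2147)
step 7: x0=(-0.0514, 1.4787) x1=(1.0947, -0.2331)
step 8: x0=(-0.0557, 1.4568) x1=(1.0905, -0.2512)
step 9: x0=(-0.0599, 1.4348) x1=(1.0862, -0.2692)
step 10: x0=(-0.0641, 1.4127) x1=(1.0817, -0.2869)
step 11: x0=(-0.0682, 1.3905) x1=(1.0770, -0.3044)
step 12: x0=(-0.0722, 1.3682) x1=(1.0723, -0.3216)
step 13: x0=(-0.0762, 1.3459) x1=(1.0673, -0.3387)
step 14: x0=(-0.0801, 1.3235) x1=(1.0623, -0.3556)
step 15: x0=(-0.0840, 1.3009) x1=(1.0571, -0.3722)
step 16: x0=(-0.0878, 1.2783) x1=(1.0517, -0.3886)
step 17: x0=(-0.0916, 1.2556) x1=(1.0462, -0.4048)
step 18: x0=(-0.0953, 1.2329) x1=(1.0405, -0.4207)
step 19: x0=(-0.0989, 1.2100) x1=(1.0346, -0.4364)
step 20: x0=(-0.1025, 1.1870) x1=(1.0286, -0.4519)
step 21: x0=(-0.1060, 1.1640) x1=(1.0225, -0.4672)
step 22: x0=(-0.1095, 1.1409) x1=(1.0162, -0.4822)
step 23: x0=(-0.1129, 1.1177) x1=(1.0097, -0.4971)
step 24: x0=(-0.1162, 1.0944) x1=(1.0031, -0.5116)
step 25: x0=(-0.1195, 1.0710) x1=(0.9963, -0.5260)
step 26: x0=(-0.1227, 1.0475) x1=(0.9893, -0.5401)
step 27: x0=(-0.1259, 1.0239) x1=(0.9822, -0.5539)
step 28: x0=(-0.1289, 1.0002) x1=(0.9749, -0.5676)
step 29: x0=(-0.1320, 0.9765) x1=(0.9674, -0.5809)
step 30: x0=(-0.1349, 0.9526) x1=(0.9598, -0.5941)
step 31: x0=(-0.1378, 0.9287) x1=(0.9520, -0.6069)
step 32: x0=(-0.1406, 0.9046) x1=(0.9440, -0.6196)
step 33: x0=(-0.1433, 0.8805) x1=(0.9358, -0.6319)
step 34: x0=(-0.1460, 0.8562) x1=(0.9274, -0.6440)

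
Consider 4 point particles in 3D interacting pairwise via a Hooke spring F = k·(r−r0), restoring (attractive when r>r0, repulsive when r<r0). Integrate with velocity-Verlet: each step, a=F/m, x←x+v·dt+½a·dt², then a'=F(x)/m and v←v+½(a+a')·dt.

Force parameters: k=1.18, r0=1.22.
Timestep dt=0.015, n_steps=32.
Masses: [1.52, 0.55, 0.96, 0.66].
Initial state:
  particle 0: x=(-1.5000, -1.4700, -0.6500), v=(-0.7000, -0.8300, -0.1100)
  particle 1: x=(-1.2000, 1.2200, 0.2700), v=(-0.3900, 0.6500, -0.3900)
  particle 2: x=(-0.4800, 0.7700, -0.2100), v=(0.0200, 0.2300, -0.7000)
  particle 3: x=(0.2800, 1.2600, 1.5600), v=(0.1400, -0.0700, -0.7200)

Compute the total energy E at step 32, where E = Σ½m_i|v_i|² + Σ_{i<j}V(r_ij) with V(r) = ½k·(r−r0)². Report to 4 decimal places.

9.1625

step 0: x0=(-1.5000, -1.4700, -0.6500) x1=(-1.2000, 1.2200, 0.2700) x2=(-0.4800, 0.7700, -0.2100) x3=(0.2800, 1.2600, 1.5600)
step 1: x0=(-1.5103, -1.4821, -0.6515) x1=(-1.2058, 1.2294, 0.2642) x2=(-0.4797, 0.7733, -0.2205) x3=(0.2817, 1.2585, 1.5487)
step 2: x0=(-1.5203, -1.4933, -0.6525) x1=(-1.2115, 1.2381, 0.2584) x2=(-0.4794, 0.7763, -0.2308) x3=(0.2825, 1.2562, 1.5362)
step 3: x0=(-1.5300, -1.5037, -0.6532) x1=(-1.2171, 1.2461, 0.2526) x2=(-0.4792, 0.7790, -0.2411) x3=(0.2825, 1.2531, 1.5227)
step 4: x0=(-1.5393, -1.5133, -0.6534) x1=(-1.2226, 1.2534, 0.2469) x2=(-0.4790, 0.7814, -0.2512) x3=(0.2817, 1.2491, 1.5082)
step 5: x0=(-1.5482, -1.5221, -0.6533) x1=(-1.2279, 1.2600, 0.2412) x2=(-0.4788, 0.7835, -0.2613) x3=(0.2799, 1.2442, 1.4925)
step 6: x0=(-1.5568, -1.5301, -0.6528) x1=(-1.2332, 1.2658, 0.2355) x2=(-0.4786, 0.7852, -0.2713) x3=(0.2774, 1.2386, 1.4758)
step 7: x0=(-1.5651, -1.5372, -0.6519) x1=(-1.2383, 1.2708, 0.2298) x2=(-0.4785, 0.7867, -0.2811) x3=(0.2740, 1.2321, 1.4581)
step 8: x0=(-1.5730, -1.5435, -0.6506) x1=(-1.2433, 1.2751, 0.2242) x2=(-0.4784, 0.7878, -0.2909) x3=(0.2697, 1.2247, 1.4393)
step 9: x0=(-1.5805, -1.5489, -0.6490) x1=(-1.2483, 1.2786, 0.2186) x2=(-0.4784, 0.7887, -0.3006) x3=(0.2646, 1.2166, 1.4196)
step 10: x0=(-1.5877, -1.5535, -0.6470) x1=(-1.2531, 1.2814, 0.2129) x2=(-0.4784, 0.7892, -0.3101) x3=(0.2586, 1.2076, 1.3988)
step 11: x0=(-1.5945, -1.5573, -0.6446) x1=(-1.2577, 1.2833, 0.2073) x2=(-0.4785, 0.7893, -0.3196) x3=(0.2518, 1.1978, 1.3770)
step 12: x0=(-1.6010, -1.5602, -0.6419) x1=(-1.2623, 1.2845, 0.2017) x2=(-0.4786, 0.7892, -0.3290) x3=(0.2442, 1.1872, 1.3542)
step 13: x0=(-1.6071, -1.5623, -0.6388) x1=(-1.2668, 1.2849, 0.1960) x2=(-0.4788, 0.7887, -0.3382) x3=(0.2357, 1.1758, 1.3305)
step 14: x0=(-1.6128, -1.5635, -0.6353) x1=(-1.2711, 1.2844, 0.1904) x2=(-0.4791, 0.7879, -0.3474) x3=(0.2264, 1.1636, 1.3059)
step 15: x0=(-1.6182, -1.5639, -0.6315) x1=(-1.2754, 1.2832, 0.1847) x2=(-0.4794, 0.7867, -0.3565) x3=(0.2164, 1.1507, 1.2804)
step 16: x0=(-1.6232, -1.5635, -0.6274) x1=(-1.2795, 1.2812, 0.1791) x2=(-0.4799, 0.7852, -0.3655) x3=(0.2055, 1.1369, 1.2539)
step 17: x0=(-1.6279, -1.5622, -0.6229) x1=(-1.2836, 1.2783, 0.1734) x2=(-0.4804, 0.7834, -0.3744) x3=(0.1938, 1.1224, 1.2267)
step 18: x0=(-1.6322, -1.5601, -0.6182) x1=(-1.2875, 1.2747, 0.1676) x2=(-0.4810, 0.7813, -0.3832) x3=(0.1814, 1.1072, 1.1985)
step 19: x0=(-1.6361, -1.5572, -0.6131) x1=(-1.2914, 1.2702, 0.1619) x2=(-0.4817, 0.7788, -0.3920) x3=(0.1681, 1.0912, 1.1696)
step 20: x0=(-1.6397, -1.5535, -0.6077) x1=(-1.2952, 1.2650, 0.1561) x2=(-0.4824, 0.7760, -0.4007) x3=(0.1542, 1.0745, 1.1398)
step 21: x0=(-1.6429, -1.5489, -0.6020) x1=(-1.2989, 1.2589, 0.1503) x2=(-0.4833, 0.7728, -0.4093) x3=(0.1395, 1.0571, 1.1093)
step 22: x0=(-1.6458, -1.5436, -0.5960) x1=(-1.3026, 1.2521, 0.1444) x2=(-0.4843, 0.7693, -0.4178) x3=(0.1241, 1.0390, 1.0781)
step 23: x0=(-1.6484, -1.5375, -0.5897) x1=(-1.3062, 1.2445, 0.1385) x2=(-0.4854, 0.7655, -0.4263) x3=(0.1080, 1.0201, 1.0462)
step 24: x0=(-1.6506, -1.5305, -0.5832) x1=(-1.3097, 1.2361, 0.1325) x2=(-0.4866, 0.7614, -0.4347) x3=(0.0913, 1.0007, 1.0135)
step 25: x0=(-1.6525, -1.5228, -0.5763) x1=(-1.3132, 1.2269, 0.1264) x2=(-0.4879, 0.7569, -0.4431) x3=(0.0738, 0.9805, 0.9803)
step 26: x0=(-1.6540, -1.5144, -0.5693) x1=(-1.3166, 1.2169, 0.1204) x2=(-0.4893, 0.7521, -0.4514) x3=(0.0558, 0.9598, 0.9464)
step 27: x0=(-1.6552, -1.5051, -0.5619) x1=(-1.3200, 1.2062, 0.1142) x2=(-0.4908, 0.7469, -0.4597) x3=(0.0371, 0.9384, 0.9120)
step 28: x0=(-1.6561, -1.4952, -0.5544) x1=(-1.3234, 1.1947, 0.1080) x2=(-0.4924, 0.7414, -0.4679) x3=(0.0178, 0.9164, 0.8770)
step 29: x0=(-1.6566, -1.4845, -0.5466) x1=(-1.3268, 1.1825, 0.1017) x2=(-0.4942, 0.7356, -0.4761) x3=(-0.0021, 0.8938, 0.8414)
step 30: x0=(-1.6569, -1.4731, -0.5386) x1=(-1.3302, 1.1696, 0.0953) x2=(-0.4961, 0.7295, -0.4843) x3=(-0.0225, 0.8706, 0.8055)
step 31: x0=(-1.6568, -1.4610, -0.5303) x1=(-1.3336, 1.1559, 0.0889) x2=(-0.4981, 0.7231, -0.4924) x3=(-0.0434, 0.8469, 0.7690)
step 32: x0=(-1.6564, -1.4482, -0.5219) x1=(-1.3370, 1.1416, 0.0824) x2=(-0.5002, 0.7163, -0.5006) x3=(-0.0648, 0.8226, 0.7322)
step 0 velocities: v0=(-0.7000, -0.8300, -0.1100) v1=(-0.3900, 0.6500, -0.3900) v2=(0.0200, 0.2300, -0.7000) v3=(0.1400, -0.0700, -0.7200)
step 0: KE=1.5449, PE=7.6185, E=9.1635
step 32 velocities: v0=(0.0348, 0.8758, 0.5679) v1=(-0.2270, -0.9793, -0.4368) v2=(-0.1467, -0.4605, -0.5434) v3=(-1.4455, -1.6365, -2.4699)
step 32: KE=4.9996, PE=4.1629, E=9.1625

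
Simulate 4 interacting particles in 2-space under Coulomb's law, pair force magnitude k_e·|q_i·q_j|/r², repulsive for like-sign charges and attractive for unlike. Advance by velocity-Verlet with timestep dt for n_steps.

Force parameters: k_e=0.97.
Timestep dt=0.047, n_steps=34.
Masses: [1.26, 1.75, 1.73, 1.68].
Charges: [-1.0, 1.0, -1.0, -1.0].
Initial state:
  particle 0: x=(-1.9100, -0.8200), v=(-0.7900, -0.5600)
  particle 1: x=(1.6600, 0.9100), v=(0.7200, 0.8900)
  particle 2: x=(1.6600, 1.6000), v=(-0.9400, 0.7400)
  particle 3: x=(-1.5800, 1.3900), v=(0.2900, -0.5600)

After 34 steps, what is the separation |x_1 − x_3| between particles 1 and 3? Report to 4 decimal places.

3.9147

step 0: x0=(-1.9100, -0.8200) x1=(1.6600, 0.9100) x2=(1.6600, 1.6000) x3=(-1.5800, 1.3900)
step 1: x0=(-1.9471, -0.8465) x1=(1.6937, 0.9531) x2=(1.6159, 1.6335) x3=(-1.5664, 1.3638)
step 2: x0=(-1.9843, -0.8733) x1=(1.7270, 0.9988) x2=(1.5723, 1.6644) x3=(-1.5527, 1.3378)
step 3: x0=(-2.0216, -0.9005) x1=(1.7595, 1.0470) x2=(1.5294, 1.6928) x3=(-1.5390, 1.3121)
step 4: x0=(-2.0589, -0.9280) x1=(1.7910, 1.0977) x2=(1.4877, 1.7188) x3=(-1.5252, 1.2865)
step 5: x0=(-2.0962, -0.9558) x1=(1.8211, 1.1506) x2=(1.4472, 1.7425) x3=(-1.5114, 1.2612)
step 6: x0=(-2.1336, -0.9840) x1=(1.8498, 1.2056) x2=(1.4083, 1.7641) x3=(-1.4976, 1.2361)
step 7: x0=(-2.1712, -1.0124) x1=(1.8768, 1.2625) x2=(1.3711, 1.7839) x3=(-1.4837, 1.2111)
step 8: x0=(-2.2088, -1.0412) x1=(1.9021, 1.3210) x2=(1.3357, 1.8020) x3=(-1.4698, 1.1864)
step 9: x0=(-2.2465, -1.0703) x1=(1.9254, 1.3809) x2=(1.3022, 1.8188) x3=(-1.4559, 1.1619)
step 10: x0=(-2.2843, -1.0997) x1=(1.9470, 1.4420) x2=(1.2707, 1.8344) x3=(-1.4419, 1.1375)
step 11: x0=(-2.3222, -1.1294) x1=(1.9666, 1.5041) x2=(1.2411, 1.8490) x3=(-1.4279, 1.1134)
step 12: x0=(-2.3602, -1.1594) x1=(1.9844, 1.5669) x2=(1.2134, 1.8630) x3=(-1.4139, 1.0894)
step 13: x0=(-2.3983, -1.1896) x1=(2.0003, 1.6304) x2=(1.1876, 1.8763) x3=(-1.3998, 1.0655)
step 14: x0=(-2.4366, -1.2201) x1=(2.0145, 1.6943) x2=(1.1637, 1.8893) x3=(-1.3858, 1.0419)
step 15: x0=(-2.4750, -1.2509) x1=(2.0270, 1.7585) x2=(1.1416, 1.9019) x3=(-1.3717, 1.0183)
step 16: x0=(-2.5135, -1.2819) x1=(2.0378, 1.8229) x2=(1.1212, 1.9144) x3=(-1.3575, 0.9950)
step 17: x0=(-2.5521, -1.3132) x1=(2.0471, 1.8874) x2=(1.1024, 1.9269) x3=(-1.3434, 0.9717)
step 18: x0=(-2.5908, -1.3448) x1=(2.0549, 1.9520) x2=(1.0853, 1.9394) x3=(-1.3292, 0.9486)
step 19: x0=(-2.6297, -1.3765) x1=(2.0613, 2.0164) x2=(1.0697, 1.9521) x3=(-1.3151, 0.9256)
step 20: x0=(-2.6687, -1.4085) x1=(2.0663, 2.0807) x2=(1.0555, 1.9649) x3=(-1.3009, 0.9027)
step 21: x0=(-2.7079, -1.4407) x1=(2.0700, 2.1449) x2=(1.0427, 1.9779) x3=(-1.2867, 0.8799)
step 22: x0=(-2.7471, -1.4732) x1=(2.0724, 2.2088) x2=(1.0313, 1.9913) x3=(-1.2725, 0.8573)
step 23: x0=(-2.7866, -1.5058) x1=(2.0737, 2.2724) x2=(1.0211, 2.0050) x3=(-1.2583, 0.8347)
step 24: x0=(-2.8261, -1.5386) x1=(2.0739, 2.3357) x2=(1.0121, 2.0191) x3=(-1.2440, 0.8122)
step 25: x0=(-2.8658, -1.5716) x1=(2.0730, 2.3987) x2=(1.0043, 2.0335) x3=(-1.2298, 0.7898)
step 26: x0=(-2.9055, -1.6048) x1=(2.0711, 2.4613) x2=(0.9977, 2.0485) x3=(-1.2156, 0.7674)
step 27: x0=(-2.9455, -1.6382) x1=(2.0683, 2.5235) x2=(0.9921, 2.0638) x3=(-1.2014, 0.7451)
step 28: x0=(-2.9855, -1.6718) x1=(2.0645, 2.5853) x2=(0.9875, 2.0797) x3=(-1.1871, 0.7229)
step 29: x0=(-3.0257, -1.7055) x1=(2.0598, 2.6467) x2=(0.9839, 2.0961) x3=(-1.1729, 0.7008)
step 30: x0=(-3.0660, -1.7393) x1=(2.0543, 2.7076) x2=(0.9813, 2.1129) x3=(-1.1587, 0.6787)
step 31: x0=(-3.1064, -1.7734) x1=(2.0480, 2.7681) x2=(0.9795, 2.1303) x3=(-1.1445, 0.6566)
step 32: x0=(-3.1469, -1.8076) x1=(2.0409, 2.8281) x2=(0.9786, 2.1483) x3=(-1.1302, 0.6346)
step 33: x0=(-3.1876, -1.8419) x1=(2.0331, 2.8876) x2=(0.9786, 2.1668) x3=(-1.1160, 0.6126)
step 34: x0=(-3.2284, -1.8763) x1=(2.0246, 2.9466) x2=(0.9793, 2.1859) x3=(-1.1018, 0.5906)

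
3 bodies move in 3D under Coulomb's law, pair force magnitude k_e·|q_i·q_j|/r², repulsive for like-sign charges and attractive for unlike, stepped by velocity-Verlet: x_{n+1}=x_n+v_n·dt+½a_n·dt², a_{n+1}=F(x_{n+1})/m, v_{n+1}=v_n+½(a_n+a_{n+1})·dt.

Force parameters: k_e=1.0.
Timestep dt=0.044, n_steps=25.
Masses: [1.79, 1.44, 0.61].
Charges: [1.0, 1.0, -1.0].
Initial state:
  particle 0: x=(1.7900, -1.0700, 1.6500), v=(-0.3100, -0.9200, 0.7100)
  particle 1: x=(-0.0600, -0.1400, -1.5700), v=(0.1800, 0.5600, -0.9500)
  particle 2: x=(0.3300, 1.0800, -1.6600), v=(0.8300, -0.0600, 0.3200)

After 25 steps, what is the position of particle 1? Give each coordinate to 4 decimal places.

(0.2843, 0.7020, -2.5270)

step 0: x0=(1.7900, -1.0700, 1.6500) x1=(-0.0600, -0.1400, -1.5700) x2=(0.3300, 1.0800, -1.6600)
step 1: x0=(1.7764, -1.1105, 1.6812) x1=(-0.0520, -0.1150, -1.6119) x2=(0.3663, 1.0764, -1.6458)
step 2: x0=(1.7627, -1.1509, 1.7125) x1=(-0.0437, -0.0891, -1.6538) x2=(0.4019, 1.0708, -1.6314)
step 3: x0=(1.7491, -1.1914, 1.7438) x1=(-0.0352, -0.0624, -1.6959) x2=(0.4369, 1.0633, -1.6169)
step 4: x0=(1.7355, -1.2318, 1.7751) x1=(-0.0263, -0.0349, -1.7379) x2=(0.4711, 1.0536, -1.6023)
step 5: x0=(1.7220, -1.2722, 1.8063) x1=(-0.0172, -0.0065, -1.7799) x2=(0.5045, 1.0419, -1.5879)
step 6: x0=(1.7084, -1.3126, 1.8376) x1=(-0.0076, 0.0228, -1.8218) x2=(0.5369, 1.0282, -1.5738)
step 7: x0=(1.6948, -1.3530, 1.8689) x1=(0.0024, 0.0529, -1.8636) x2=(0.5683, 1.0123, -1.5599)
step 8: x0=(1.6812, -1.3934, 1.9002) x1=(0.0129, 0.0839, -1.9051) x2=(0.5986, 0.9944, -1.5466)
step 9: x0=(1.6677, -1.4338, 1.9315) x1=(0.0239, 0.1158, -1.9464) x2=(0.6276, 0.9744, -1.5339)
step 10: x0=(1.6541, -1.4741, 1.9628) x1=(0.0354, 0.1485, -1.9874) x2=(0.6554, 0.9524, -1.5220)
step 11: x0=(1.6406, -1.5145, 1.9942) x1=(0.0475, 0.1819, -2.0280) x2=(0.6817, 0.9285, -1.5110)
step 12: x0=(1.6271, -1.5548, 2.0255) x1=(0.0602, 0.2162, -2.0681) x2=(0.7067, 0.9028, -1.5011)
step 13: x0=(1.6135, -1.5951, 2.0568) x1=(0.0735, 0.2511, -2.1077) x2=(0.7301, 0.8753, -1.4924)
step 14: x0=(1.6000, -1.6354, 2.0881) x1=(0.0875, 0.2867, -2.1467) x2=(0.7520, 0.8462, -1.4850)
step 15: x0=(1.5865, -1.6757, 2.1193) x1=(0.1022, 0.3229, -2.1851) x2=(0.7723, 0.8157, -1.4792)
step 16: x0=(1.5729, -1.7160, 2.1506) x1=(0.1175, 0.3597, -2.2228) x2=(0.7910, 0.7839, -1.4749)
step 17: x0=(1.5594, -1.7563, 2.1819) x1=(0.1335, 0.3969, -2.2597) x2=(0.8080, 0.7510, -1.4723)
step 18: x0=(1.5459, -1.7965, 2.2132) x1=(0.1502, 0.4345, -2.2959) x2=(0.8235, 0.7171, -1.4715)
step 19: x0=(1.5324, -1.8368, 2.2444) x1=(0.1676, 0.4724, -2.3314) x2=(0.8374, 0.6825, -1.4725)
step 20: x0=(1.5189, -1.8770, 2.2757) x1=(0.1856, 0.5105, -2.3660) x2=(0.8498, 0.6473, -1.4755)
step 21: x0=(1.5054, -1.9172, 2.3069) x1=(0.2042, 0.5487, -2.3998) x2=(0.8606, 0.6117, -1.4802)
step 22: x0=(1.4918, -1.9574, 2.3382) x1=(0.2234, 0.5871, -2.4328) x2=(0.8701, 0.5759, -1.4869)
step 23: x0=(1.4783, -1.9976, 2.3694) x1=(0.2432, 0.6255, -2.4650) x2=(0.8782, 0.5400, -1.4955)
step 24: x0=(1.4648, -2.0378, 2.4006) x1=(0.2635, 0.6638, -2.4964) x2=(0.8851, 0.5042, -1.5059)
step 25: x0=(1.4513, -2.0779, 2.4318) x1=(0.2843, 0.7020, -2.5270) x2=(0.8907, 0.4687, -1.5181)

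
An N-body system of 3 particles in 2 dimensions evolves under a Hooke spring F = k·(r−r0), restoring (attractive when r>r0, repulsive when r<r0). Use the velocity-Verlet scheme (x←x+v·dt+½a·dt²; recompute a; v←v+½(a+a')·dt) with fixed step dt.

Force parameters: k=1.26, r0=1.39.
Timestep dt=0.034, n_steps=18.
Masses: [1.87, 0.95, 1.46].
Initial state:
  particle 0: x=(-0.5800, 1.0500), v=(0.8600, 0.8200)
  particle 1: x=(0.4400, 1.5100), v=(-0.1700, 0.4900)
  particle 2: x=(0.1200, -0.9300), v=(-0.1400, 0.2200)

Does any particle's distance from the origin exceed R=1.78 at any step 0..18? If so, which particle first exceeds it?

no

step 0: x0=(-0.5800, 1.0500) x1=(0.4400, 1.5100) x2=(0.1200, -0.9300)
step 1: x0=(-0.5508, 1.0776) x1=(0.4343, 1.5259) x2=(0.1152, -0.9217)
step 2: x0=(-0.5216, 1.1045) x1=(0.4288, 1.5404) x2=(0.1103, -0.9116)
step 3: x0=(-0.4925, 1.1308) x1=(0.4236, 1.5535) x2=(0.1053, -0.8997)
step 4: x0=(-0.4634, 1.1565) x1=(0.4187, 1.5651) x2=(0.1003, -0.8861)
step 5: x0=(-0.4346, 1.1814) x1=(0.4142, 1.5754) x2=(0.0952, -0.8707)
step 6: x0=(-0.4059, 1.2056) x1=(0.4101, 1.5844) x2=(0.0901, -0.8536)
step 7: x0=(-0.3774, 1.2292) x1=(0.4064, 1.5920) x2=(0.0849, -0.8346)
step 8: x0=(-0.3492, 1.2520) x1=(0.4033, 1.5984) x2=(0.0797, -0.8140)
step 9: x0=(-0.3213, 1.2741) x1=(0.4007, 1.6035) x2=(0.0745, -0.7916)
step 10: x0=(-0.2936, 1.2954) x1=(0.3988, 1.6074) x2=(0.0693, -0.7674)
step 11: x0=(-0.2664, 1.3160) x1=(0.3975, 1.6103) x2=(0.0642, -0.7416)
step 12: x0=(-0.2395, 1.3359) x1=(0.3970, 1.6120) x2=(0.0590, -0.7142)
step 13: x0=(-0.2130, 1.3550) x1=(0.3972, 1.6127) x2=(0.0539, -0.6851)
step 14: x0=(-0.1870, 1.3734) x1=(0.3982, 1.6124) x2=(0.0488, -0.6544)
step 15: x0=(-0.1615, 1.3910) x1=(0.4001, 1.6112) x2=(0.0439, -0.6222)
step 16: x0=(-0.1365, 1.4079) x1=(0.4030, 1.6091) x2=(0.0389, -0.5885)
step 17: x0=(-0.1120, 1.4242) x1=(0.4067, 1.6062) x2=(0.0341, -0.5534)
step 18: x0=(-0.0882, 1.4397) x1=(0.4115, 1.6025) x2=(0.0294, -0.5169)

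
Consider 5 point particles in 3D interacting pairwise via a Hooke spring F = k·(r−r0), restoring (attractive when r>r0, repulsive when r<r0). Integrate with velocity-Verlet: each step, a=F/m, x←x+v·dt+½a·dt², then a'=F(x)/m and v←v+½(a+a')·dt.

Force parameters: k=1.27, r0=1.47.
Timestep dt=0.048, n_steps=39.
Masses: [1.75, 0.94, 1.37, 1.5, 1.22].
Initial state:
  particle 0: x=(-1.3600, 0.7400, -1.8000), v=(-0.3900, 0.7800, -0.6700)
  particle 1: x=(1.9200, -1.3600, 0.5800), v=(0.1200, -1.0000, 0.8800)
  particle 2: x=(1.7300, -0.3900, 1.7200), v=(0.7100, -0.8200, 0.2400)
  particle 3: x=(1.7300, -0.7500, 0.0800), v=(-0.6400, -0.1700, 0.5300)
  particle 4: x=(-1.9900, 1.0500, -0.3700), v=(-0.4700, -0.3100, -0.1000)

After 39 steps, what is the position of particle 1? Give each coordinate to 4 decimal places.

step 0: x0=(-1.3600, 0.7400, -1.8000) x1=(1.9200, -1.3600, 0.5800) x2=(1.7300, -0.3900, 1.7200) x3=(1.7300, -0.7500, 0.0800) x4=(-1.9900, 1.0500, -0.3700)
step 1: x0=(-1.3735, 0.7748, -1.8277) x1=(1.9184, -1.4039, 0.6194) x2=(1.7591, -0.4276, 1.7272) x3=(1.6949, -0.7556, 0.1038) x4=(-2.0034, 1.0305, -0.3721)
step 2: x0=(-1.3764, 0.8042, -1.8462) x1=(1.9018, -1.4394, 0.6526) x2=(1.7781, -0.4613, 1.7255) x3=(1.6511, -0.7561, 0.1243) x4=(-1.9984, 1.0019, -0.3687)
step 3: x0=(-1.3688, 0.8279, -1.8554) x1=(1.8704, -1.4663, 0.6794) x2=(1.7869, -0.4911, 1.7152) x3=(1.5988, -0.7516, 0.1414) x4=(-1.9750, 0.9641, -0.3598)
step 4: x0=(-1.3508, 0.8458, -1.8551) x1=(1.8243, -1.4844, 0.6993) x2=(1.7854, -0.5168, 1.6964) x3=(1.5382, -0.7422, 0.1552) x4=(-1.9337, 0.9173, -0.3454)
step 5: x0=(-1.3225, 0.8578, -1.8454) x1=(1.7640, -1.4939, 0.7123) x2=(1.7739, -0.5383, 1.6691) x3=(1.4696, -0.7281, 0.1655) x4=(-1.8750, 0.8618, -0.3256)
step 6: x0=(-1.2844, 0.8638, -1.8264) x1=(1.6899, -1.4948, 0.7182) x2=(1.7525, -0.5556, 1.6338) x3=(1.3934, -0.7095, 0.1725) x4=(-1.7996, 0.7980, -0.3006)
step 7: x0=(-1.2366, 0.8640, -1.7983) x1=(1.6028, -1.4876, 0.7172) x2=(1.7217, -0.5686, 1.5908) x3=(1.3103, -0.6865, 0.1762) x4=(-1.7085, 0.7263, -0.2706)
step 8: x0=(-1.1799, 0.8582, -1.7613) x1=(1.5036, -1.4726, 0.7092) x2=(1.6818, -0.5775, 1.5406) x3=(1.2206, -0.6596, 0.1767) x4=(-1.6029, 0.6473, -0.2359)
step 9: x0=(-1.1147, 0.8468, -1.7157) x1=(1.3931, -1.4504, 0.6946) x2=(1.6335, -0.5822, 1.4835) x3=(1.1250, -0.6288, 0.1740) x4=(-1.4840, 0.5618, -0.1969)
step 10: x0=(-1.0417, 0.8300, -1.6620) x1=(1.2725, -1.4217, 0.6737) x2=(1.5774, -0.5830, 1.4202) x3=(1.0243, -0.5946, 0.1684) x4=(-1.3534, 0.4703, -0.1540)
step 11: x0=(-0.9616, 0.8079, -1.6007) x1=(1.1428, -1.3871, 0.6469) x2=(1.5142, -0.5801, 1.3513) x3=(0.9191, -0.5573, 0.1600) x4=(-1.2126, 0.3738, -0.1077)
step 12: x0=(-0.8751, 0.7808, -1.5322) x1=(1.0054, -1.3475, 0.6147) x2=(1.4449, -0.5736, 1.2774) x3=(0.8101, -0.5172, 0.1489) x4=(-1.0634, 0.2730, -0.0586)
step 13: x0=(-0.7831, 0.7493, -1.4573) x1=(0.8614, -1.3038, 0.5777) x2=(1.3702, -0.5639, 1.1990) x3=(0.6983, -0.4746, 0.1355) x4=(-0.9075, 0.1691, -0.0072)
step 14: x0=(-0.6865, 0.7136, -1.3766) x1=(0.7122, -1.2570, 0.5365) x2=(1.2912, -0.5513, 1.1169) x3=(0.5845, -0.4300, 0.1200) x4=(-0.7470, 0.0628, 0.0459)
step 15: x0=(-0.5859, 0.6742, -1.2909) x1=(0.5591, -1.2081, 0.4919) x2=(1.2089, -0.5362, 1.0318) x3=(0.4694, -0.3836, 0.1026) x4=(-0.5838, -0.0448, 0.1001)
step 16: x0=(-0.4824, 0.6317, -1.2008) x1=(0.4033, -1.1583, 0.4446) x2=(1.1242, -0.5189, 0.9443) x3=(0.3540, -0.3359, 0.0835) x4=(-0.4198, -0.1527, 0.1548)
step 17: x0=(-0.3766, 0.5865, -1.1072) x1=(0.2458, -1.1087, 0.3953) x2=(1.0383, -0.4999, 0.8551) x3=(0.2391, -0.2869, 0.0630) x4=(-0.2569, -0.2600, 0.2097)
step 18: x0=(-0.2693, 0.5393, -1.0109) x1=(0.0875, -1.0607, 0.3447) x2=(0.9521, -0.4796, 0.7648) x3=(0.1254, -0.2368, 0.0410) x4=(-0.0968, -0.3661, 0.2649)
step 19: x0=(-0.1610, 0.4905, -0.9127) x1=(-0.0715, -1.0157, 0.2934) x2=(0.8665, -0.4582, 0.6741) x3=(0.0128, -0.1847, 0.0168) x4=(0.0604, -0.4713, 0.3211)
step 20: x0=(-0.0522, 0.4409, -0.8136) x1=(-0.2321, -0.9745, 0.2412) x2=(0.7826, -0.4361, 0.5836) x3=(-0.1003, -0.1303, -0.0092) x4=(0.2171, -0.5759, 0.3785)
step 21: x0=(0.0569, 0.3909, -0.7141) x1=(-0.3956, -0.9364, 0.1882) x2=(0.7011, -0.4131, 0.4936) x3=(-0.2147, -0.0742, -0.0360) x4=(0.3742, -0.6808, 0.4365)
step 22: x0=(0.1663, 0.3410, -0.6150) x1=(-0.5616, -0.9002, 0.1345) x2=(0.6222, -0.3887, 0.4042) x3=(-0.3304, -0.0168, -0.0629) x4=(0.5314, -0.7874, 0.4950)
step 23: x0=(0.2763, 0.2912, -0.5165) x1=(-0.7291, -0.8656, 0.0806) x2=(0.5449, -0.3624, 0.3149) x3=(-0.4474, 0.0414, -0.0897) x4=(0.6891, -0.8963, 0.5542)
step 24: x0=(0.3868, 0.2417, -0.4186) x1=(-0.8970, -0.8322, 0.0267) x2=(0.4680, -0.3351, 0.2258) x3=(-0.5654, 0.1003, -0.1162) x4=(0.8468, -1.0065, 0.6139)
step 25: x0=(0.4977, 0.1925, -0.3214) x1=(-1.0636, -0.7997, -0.0268) x2=(0.3913, -0.3079, 0.1373) x3=(-0.6838, 0.1597, -0.1424) x4=(1.0033, -1.1167, 0.6731)
step 26: x0=(0.6088, 0.1435, -0.2248) x1=(-1.2273, -0.7681, -0.0796) x2=(0.3143, -0.2817, 0.0496) x3=(-0.8017, 0.2191, -0.1681) x4=(1.1570, -1.2257, 0.7311)
step 27: x0=(0.7201, 0.0948, -0.1285) x1=(-1.3862, -0.7373, -0.1314) x2=(0.2364, -0.2571, -0.0372) x3=(-0.9182, 0.2782, -0.1933) x4=(1.3061, -1.3323, 0.7870)
step 28: x0=(0.8311, 0.0460, -0.0322) x1=(-1.5385, -0.7072, -0.1816) x2=(0.1573, -0.2343, -0.1233) x3=(-1.0323, 0.3365, -0.2175) x4=(1.4487, -1.4352, 0.8400)
step 29: x0=(0.9412, -0.0031, 0.0644) x1=(-1.6822, -0.6781, -0.2298) x2=(0.0772, -0.2130, -0.2092) x3=(-1.1428, 0.3934, -0.2406) x4=(1.5830, -1.5334, 0.8892)
step 30: x0=(1.0492, -0.0529, 0.1611) x1=(-1.8156, -0.6500, -0.2755) x2=(-0.0033, -0.1933, -0.2945) x3=(-1.2490, 0.4485, -0.2622) x4=(1.7073, -1.6258, 0.9340)
step 31: x0=(1.1540, -0.1034, 0.2577) x1=(-1.9368, -0.6232, -0.3183) x2=(-0.0837, -0.1752, -0.3790) x3=(-1.3498, 0.5011, -0.2821) x4=(1.8200, -1.7115, 0.9735)
step 32: x0=(1.2545, -0.1545, 0.3537) x1=(-2.0442, -0.5979, -0.3575) x2=(-0.1630, -0.1590, -0.4621) x3=(-1.4443, 0.5509, -0.2999) x4=(1.9195, -1.7894, 1.0072)
step 33: x0=(1.3498, -0.2061, 0.4485) x1=(-2.1365, -0.5745, -0.3928) x2=(-0.2408, -0.1447, -0.5435) x3=(-1.5319, 0.5973, -0.3154) x4=(2.0045, -1.8590, 1.0345)
step 34: x0=(1.4387, -0.2578, 0.5418) x1=(-2.2124, -0.5531, -0.4237) x2=(-0.3163, -0.1327, -0.6224) x3=(-1.6116, 0.6398, -0.3284) x4=(2.0737, -1.9194, 1.0549)
step 35: x0=(1.5203, -0.3096, 0.6328) x1=(-2.2708, -0.5342, -0.4497) x2=(-0.3888, -0.1231, -0.6984) x3=(-1.6829, 0.6781, -0.3386) x4=(2.1262, -1.9700, 1.0681)
step 36: x0=(1.5939, -0.3611, 0.7210) x1=(-2.3111, -0.5180, -0.4705) x2=(-0.4578, -0.1160, -0.7709) x3=(-1.7451, 0.7118, -0.3457) x4=(2.1612, -2.0104, 1.0737)
step 37: x0=(1.6587, -0.4119, 0.8060) x1=(-2.3325, -0.5048, -0.4858) x2=(-0.5227, -0.1117, -0.8395) x3=(-1.7978, 0.7406, -0.3498) x4=(2.1779, -2.0403, 1.0714)
step 38: x0=(1.7141, -0.4619, 0.8872) x1=(-2.3348, -0.4948, -0.4954) x2=(-0.5830, -0.1103, -0.9037) x3=(-1.8405, 0.7643, -0.3505) x4=(2.1761, -2.0594, 1.0612)
step 39: x0=(1.7594, -0.5106, 0.9640) x1=(-2.3180, -0.4882, -0.4990) x2=(-0.6382, -0.1118, -0.9631) x3=(-1.8730, 0.7825, -0.3478) x4=(2.1555, -2.0676, 1.0429)

(-2.3180, -0.4882, -0.4990)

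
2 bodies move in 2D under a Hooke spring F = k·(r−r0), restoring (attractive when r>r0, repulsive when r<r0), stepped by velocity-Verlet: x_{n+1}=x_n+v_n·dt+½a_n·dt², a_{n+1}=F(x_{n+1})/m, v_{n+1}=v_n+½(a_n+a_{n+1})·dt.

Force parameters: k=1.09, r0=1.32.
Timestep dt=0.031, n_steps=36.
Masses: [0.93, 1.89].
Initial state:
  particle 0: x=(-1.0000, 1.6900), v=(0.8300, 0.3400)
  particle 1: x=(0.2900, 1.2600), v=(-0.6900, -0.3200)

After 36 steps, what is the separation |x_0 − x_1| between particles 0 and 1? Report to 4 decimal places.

step 0: x0=(-1.0000, 1.6900) x1=(0.2900, 1.2600)
step 1: x0=(-0.9742, 1.7005) x1=(0.2686, 1.2501)
step 2: x0=(-0.9485, 1.7111) x1=(0.2472, 1.2402)
step 3: x0=(-0.9228, 1.7216) x1=(0.2258, 1.2302)
step 4: x0=(-0.8971, 1.7322) x1=(0.2045, 1.2203)
step 5: x0=(-0.8716, 1.7428) x1=(0.1832, 1.2103)
step 6: x0=(-0.8462, 1.7535) x1=(0.1619, 1.2003)
step 7: x0=(-0.8210, 1.7643) x1=(0.1408, 1.1903)
step 8: x0=(-0.7959, 1.7752) x1=(0.1198, 1.1802)
step 9: x0=(-0.7711, 1.7863) x1=(0.0988, 1.1700)
step 10: x0=(-0.7465, 1.7975) x1=(0.0780, 1.1598)
step 11: x0=(-0.7222, 1.8089) x1=(0.0573, 1.1494)
step 12: x0=(-0.6981, 1.8205) x1=(0.0367, 1.1390)
step 13: x0=(-0.6743, 1.8324) x1=(0.0163, 1.1284)
step 14: x0=(-0.6507, 1.8445) x1=(-0.0041, 1.1177)
step 15: x0=(-0.6274, 1.8569) x1=(-0.0243, 1.1069)
step 16: x0=(-0.6044, 1.8696) x1=(-0.0443, 1.0959)
step 17: x0=(-0.5816, 1.8827) x1=(-0.0643, 1.0847)
step 18: x0=(-0.5590, 1.8961) x1=(-0.0841, 1.0734)
step 19: x0=(-0.5366, 1.9099) x1=(-0.1039, 1.0618)
step 20: x0=(-0.5145, 1.9241) x1=(-0.1235, 1.0502)
step 21: x0=(-0.4924, 1.9386) x1=(-0.1431, 1.0383)
step 22: x0=(-0.4706, 1.9535) x1=(-0.1626, 1.0262)
step 23: x0=(-0.4488, 1.9687) x1=(-0.1820, 1.0140)
step 24: x0=(-0.4272, 1.9844) x1=(-0.2014, 1.0015)
step 25: x0=(-0.4056, 2.0003) x1=(-0.2207, 0.9890)
step 26: x0=(-0.3841, 2.0166) x1=(-0.2400, 0.9762)
step 27: x0=(-0.3626, 2.0332) x1=(-0.2593, 0.9633)
step 28: x0=(-0.3412, 2.0500) x1=(-0.2786, 0.9503)
step 29: x0=(-0.3198, 2.0671) x1=(-0.2979, 0.9371)
step 30: x0=(-0.2983, 2.0845) x1=(-0.3171, 0.9239)
step 31: x0=(-0.2769, 2.1020) x1=(-0.3364, 0.9105)
step 32: x0=(-0.2555, 2.1196) x1=(-0.3557, 0.8971)
step 33: x0=(-0.2340, 2.1373) x1=(-0.3750, 0.8837)
step 34: x0=(-0.2126, 2.1552) x1=(-0.3942, 0.8702)
step 35: x0=(-0.1911, 2.1730) x1=(-0.4135, 0.8567)
step 36: x0=(-0.1697, 2.1908) x1=(-0.4328, 0.8432)

1.3731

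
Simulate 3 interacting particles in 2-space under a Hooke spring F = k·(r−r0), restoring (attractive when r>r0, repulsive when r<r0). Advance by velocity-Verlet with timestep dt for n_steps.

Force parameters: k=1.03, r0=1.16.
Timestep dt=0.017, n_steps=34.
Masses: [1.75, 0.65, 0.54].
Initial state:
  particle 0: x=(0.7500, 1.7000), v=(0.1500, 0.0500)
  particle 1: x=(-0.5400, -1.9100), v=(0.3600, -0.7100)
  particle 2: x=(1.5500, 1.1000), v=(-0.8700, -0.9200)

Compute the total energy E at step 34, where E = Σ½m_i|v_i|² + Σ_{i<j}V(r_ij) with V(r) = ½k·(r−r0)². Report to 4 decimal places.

7.5834

step 0: x0=(0.7500, 1.7000) x1=(-0.5400, -1.9100) x2=(1.5500, 1.1000)
step 1: x0=(0.7525, 1.7006) x1=(-0.5333, -1.9210) x2=(1.5349, 1.0838)
step 2: x0=(0.7548, 1.7009) x1=(-0.5256, -1.9299) x2=(1.5190, 1.0663)
step 3: x0=(0.7569, 1.7007) x1=(-0.5169, -1.9368) x2=(1.5024, 1.0477)
step 4: x0=(0.7588, 1.7001) x1=(-0.5071, -1.9415) x2=(1.4852, 1.0280)
step 5: x0=(0.7606, 1.6991) x1=(-0.4963, -1.9442) x2=(1.4673, 1.0070)
step 6: x0=(0.7622, 1.6977) x1=(-0.4845, -1.9448) x2=(1.4487, 0.9849)
step 7: x0=(0.7636, 1.6958) x1=(-0.4716, -1.9433) x2=(1.4295, 0.9617)
step 8: x0=(0.7649, 1.6936) x1=(-0.4579, -1.9397) x2=(1.4097, 0.9373)
step 9: x0=(0.7660, 1.6909) x1=(-0.4431, -1.9342) x2=(1.3892, 0.9118)
step 10: x0=(0.7669, 1.6879) x1=(-0.4274, -1.9266) x2=(1.3681, 0.8851)
step 11: x0=(0.7677, 1.6844) x1=(-0.4108, -1.9170) x2=(1.3464, 0.8574)
step 12: x0=(0.7683, 1.6805) x1=(-0.3933, -1.9055) x2=(1.3242, 0.8287)
step 13: x0=(0.7688, 1.6763) x1=(-0.3750, -1.8920) x2=(1.3013, 0.7989)
step 14: x0=(0.7691, 1.6716) x1=(-0.3558, -1.8766) x2=(1.2780, 0.7681)
step 15: x0=(0.7693, 1.6665) x1=(-0.3357, -1.8594) x2=(1.2541, 0.7364)
step 16: x0=(0.7694, 1.6610) x1=(-0.3149, -1.8403) x2=(1.2297, 0.7037)
step 17: x0=(0.7693, 1.6552) x1=(-0.2933, -1.8193) x2=(1.2048, 0.6701)
step 18: x0=(0.7691, 1.6489) x1=(-0.2709, -1.7967) x2=(1.1794, 0.6356)
step 19: x0=(0.7688, 1.6423) x1=(-0.2479, -1.7723) x2=(1.1535, 0.6003)
step 20: x0=(0.7683, 1.6353) x1=(-0.2241, -1.7462) x2=(1.1272, 0.5642)
step 21: x0=(0.7677, 1.6279) x1=(-0.1997, -1.7184) x2=(1.1005, 0.5274)
step 22: x0=(0.7671, 1.6201) x1=(-0.1747, -1.6891) x2=(1.0735, 0.4899)
step 23: x0=(0.7663, 1.6120) x1=(-0.1491, -1.6583) x2=(1.0460, 0.4518)
step 24: x0=(0.7654, 1.6034) x1=(-0.1229, -1.6259) x2=(1.0182, 0.4130)
step 25: x0=(0.7644, 1.5945) x1=(-0.0962, -1.5921) x2=(0.9900, 0.3738)
step 26: x0=(0.7633, 1.5853) x1=(-0.0690, -1.5569) x2=(0.9616, 0.3340)
step 27: x0=(0.7622, 1.5757) x1=(-0.0413, -1.5204) x2=(0.9329, 0.2938)
step 28: x0=(0.7609, 1.5657) x1=(-0.0132, -1.4827) x2=(0.9039, 0.2533)
step 29: x0=(0.7596, 1.5554) x1=(0.0153, -1.4437) x2=(0.8748, 0.2125)
step 30: x0=(0.7582, 1.5447) x1=(0.0442, -1.4036) x2=(0.8454, 0.1714)
step 31: x0=(0.7567, 1.5336) x1=(0.0734, -1.3624) x2=(0.8159, 0.1301)
step 32: x0=(0.7552, 1.5223) x1=(0.1028, -1.3202) x2=(0.7863, 0.0887)
step 33: x0=(0.7536, 1.5106) x1=(0.1326, -1.2770) x2=(0.7565, 0.0473)
step 34: x0=(0.7519, 1.4985) x1=(0.1626, -1.2330) x2=(0.7267, 0.0059)
step 0 velocities: v0=(0.1500, 0.0500) v1=(0.3600, -0.7100) v2=(-0.8700, -0.9200)
step 0: KE=0.6607, PE=6.9246, E=7.5853
step 34 velocities: v0=(-0.1001, -0.7180) v1=(1.7688, 2.6150) v2=(-1.7552, -2.4335)
step 34: KE=6.1298, PE=1.4536, E=7.5834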